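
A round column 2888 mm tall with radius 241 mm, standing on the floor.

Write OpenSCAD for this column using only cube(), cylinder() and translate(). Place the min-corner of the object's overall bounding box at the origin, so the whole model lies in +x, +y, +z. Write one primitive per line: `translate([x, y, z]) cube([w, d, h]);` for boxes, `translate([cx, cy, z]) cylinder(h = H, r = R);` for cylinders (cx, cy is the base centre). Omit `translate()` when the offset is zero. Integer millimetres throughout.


translate([241, 241, 0]) cylinder(h = 2888, r = 241);


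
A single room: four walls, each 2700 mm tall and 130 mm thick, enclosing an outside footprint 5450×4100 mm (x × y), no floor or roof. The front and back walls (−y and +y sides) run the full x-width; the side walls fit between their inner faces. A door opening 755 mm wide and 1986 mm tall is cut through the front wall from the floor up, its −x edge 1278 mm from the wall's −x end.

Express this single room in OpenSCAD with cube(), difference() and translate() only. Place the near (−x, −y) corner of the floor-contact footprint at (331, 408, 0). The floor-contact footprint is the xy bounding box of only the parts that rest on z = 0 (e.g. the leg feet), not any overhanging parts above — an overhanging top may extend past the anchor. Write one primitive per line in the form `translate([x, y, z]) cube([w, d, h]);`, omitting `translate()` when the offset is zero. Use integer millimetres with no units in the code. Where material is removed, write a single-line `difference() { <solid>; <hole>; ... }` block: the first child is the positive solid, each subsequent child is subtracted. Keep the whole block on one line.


difference() { translate([331, 408, 0]) cube([5450, 130, 2700]); translate([1609, 408, 0]) cube([755, 130, 1986]); }
translate([331, 4378, 0]) cube([5450, 130, 2700]);
translate([331, 538, 0]) cube([130, 3840, 2700]);
translate([5651, 538, 0]) cube([130, 3840, 2700]);


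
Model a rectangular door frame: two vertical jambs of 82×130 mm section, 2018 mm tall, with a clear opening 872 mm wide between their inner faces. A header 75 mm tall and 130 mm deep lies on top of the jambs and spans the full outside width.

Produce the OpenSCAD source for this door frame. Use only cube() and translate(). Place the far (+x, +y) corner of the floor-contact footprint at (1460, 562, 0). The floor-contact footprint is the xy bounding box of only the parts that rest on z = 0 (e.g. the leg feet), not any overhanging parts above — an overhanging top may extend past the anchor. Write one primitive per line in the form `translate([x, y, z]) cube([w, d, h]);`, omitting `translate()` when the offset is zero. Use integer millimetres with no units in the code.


translate([424, 432, 0]) cube([82, 130, 2018]);
translate([1378, 432, 0]) cube([82, 130, 2018]);
translate([424, 432, 2018]) cube([1036, 130, 75]);


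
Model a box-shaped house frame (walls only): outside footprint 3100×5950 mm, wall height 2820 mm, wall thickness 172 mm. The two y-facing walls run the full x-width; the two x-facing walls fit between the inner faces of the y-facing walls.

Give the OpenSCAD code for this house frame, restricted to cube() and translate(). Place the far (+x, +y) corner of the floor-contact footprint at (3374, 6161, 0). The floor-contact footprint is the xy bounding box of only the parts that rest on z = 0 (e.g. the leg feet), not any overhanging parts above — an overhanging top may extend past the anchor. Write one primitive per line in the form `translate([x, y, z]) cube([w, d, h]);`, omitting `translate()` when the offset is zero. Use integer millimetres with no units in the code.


translate([274, 211, 0]) cube([3100, 172, 2820]);
translate([274, 5989, 0]) cube([3100, 172, 2820]);
translate([274, 383, 0]) cube([172, 5606, 2820]);
translate([3202, 383, 0]) cube([172, 5606, 2820]);


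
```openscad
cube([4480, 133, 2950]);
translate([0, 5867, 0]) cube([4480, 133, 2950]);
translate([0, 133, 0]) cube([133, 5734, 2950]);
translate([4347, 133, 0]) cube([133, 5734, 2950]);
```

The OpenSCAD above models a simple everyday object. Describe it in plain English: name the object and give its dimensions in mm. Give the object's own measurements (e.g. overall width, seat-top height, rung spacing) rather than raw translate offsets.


The wall frame of a small rectangular building: four walls, each 2950 mm tall and 133 mm thick, enclosing a footprint 4480 mm (x) by 6000 mm (y) outside-to-outside, with no floor or roof. The front and back walls (the −y and +y sides) span the full width; the two side walls fit between them.


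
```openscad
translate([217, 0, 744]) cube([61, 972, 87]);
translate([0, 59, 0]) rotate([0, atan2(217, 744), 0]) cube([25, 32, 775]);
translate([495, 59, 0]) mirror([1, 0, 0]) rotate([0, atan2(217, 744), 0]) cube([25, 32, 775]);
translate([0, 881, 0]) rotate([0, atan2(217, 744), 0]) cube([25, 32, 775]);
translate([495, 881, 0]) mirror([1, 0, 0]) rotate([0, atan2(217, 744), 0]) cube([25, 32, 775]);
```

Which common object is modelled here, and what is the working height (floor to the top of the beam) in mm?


A sawhorse. The overall height is 831 mm.

A beam across two mirrored pairs of raked legs — a sawhorse. The beam's underside is at z = 744 (matching the legs' vertical rise in atan2(217, 744)) and the beam is 87 mm tall, so its top is at 744 + 87 = 831 mm. The raked legs top out at the beam's underside, so that is the highest point.


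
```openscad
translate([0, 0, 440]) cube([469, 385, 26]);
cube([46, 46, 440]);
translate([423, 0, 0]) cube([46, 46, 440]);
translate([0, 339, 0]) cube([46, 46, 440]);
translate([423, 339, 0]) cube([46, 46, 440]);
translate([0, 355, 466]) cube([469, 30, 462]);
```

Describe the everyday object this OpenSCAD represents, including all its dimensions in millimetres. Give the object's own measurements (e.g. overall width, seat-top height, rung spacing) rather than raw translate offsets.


A chair. The seat is a 469×385×26 mm slab with its top at z = 466 mm, on four 46×46 mm corner legs (flush with the seat edges, standing on z = 0). A flat backrest 30 mm thick, 462 mm tall, spans the full seat width and rises from the seat top along its +y edge, rear face flush with the rear of the seat.


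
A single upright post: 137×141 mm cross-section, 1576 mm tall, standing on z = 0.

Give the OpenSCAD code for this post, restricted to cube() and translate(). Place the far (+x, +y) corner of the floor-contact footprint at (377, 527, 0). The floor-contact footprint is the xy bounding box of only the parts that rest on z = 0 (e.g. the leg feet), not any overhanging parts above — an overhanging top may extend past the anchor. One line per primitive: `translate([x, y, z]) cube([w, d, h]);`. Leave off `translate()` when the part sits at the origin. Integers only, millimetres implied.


translate([240, 386, 0]) cube([137, 141, 1576]);


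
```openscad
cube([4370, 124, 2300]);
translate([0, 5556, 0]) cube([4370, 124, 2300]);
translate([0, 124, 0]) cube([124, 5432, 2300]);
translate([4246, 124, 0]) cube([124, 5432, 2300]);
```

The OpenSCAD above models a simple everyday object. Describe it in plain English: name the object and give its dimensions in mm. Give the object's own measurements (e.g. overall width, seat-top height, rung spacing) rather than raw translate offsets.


The wall frame of a small rectangular building: four walls, each 2300 mm tall and 124 mm thick, enclosing a footprint 4370 mm (x) by 5680 mm (y) outside-to-outside, with no floor or roof. The front and back walls (the −y and +y sides) span the full width; the two side walls fit between them.


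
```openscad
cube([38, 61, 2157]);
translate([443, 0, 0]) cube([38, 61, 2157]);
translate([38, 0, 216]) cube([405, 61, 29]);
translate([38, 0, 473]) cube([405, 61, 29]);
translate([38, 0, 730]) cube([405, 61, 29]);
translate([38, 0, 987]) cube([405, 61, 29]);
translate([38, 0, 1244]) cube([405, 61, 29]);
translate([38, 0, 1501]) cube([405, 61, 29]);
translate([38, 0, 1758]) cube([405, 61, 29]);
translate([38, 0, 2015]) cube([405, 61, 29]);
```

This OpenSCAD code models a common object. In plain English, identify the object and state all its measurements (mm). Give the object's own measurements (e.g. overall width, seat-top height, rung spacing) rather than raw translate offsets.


A straight ladder. Two 38×61 mm vertical rails, 2157 mm tall, stand 481 mm apart (outside-to-outside) with their front faces coplanar on the −y side. 8 rungs, each 61 mm deep and 29 mm tall, span between the inner faces of the rails, front faces flush with the rails. The lowest rung's underside is at z = 216 mm and rungs are spaced 257 mm apart (underside to underside).


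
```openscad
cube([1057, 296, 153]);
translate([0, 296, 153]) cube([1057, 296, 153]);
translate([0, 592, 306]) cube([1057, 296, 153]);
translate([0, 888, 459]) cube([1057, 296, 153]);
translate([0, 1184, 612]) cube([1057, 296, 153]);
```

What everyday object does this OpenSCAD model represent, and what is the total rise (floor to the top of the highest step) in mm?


A staircase. The total rise is 765 mm.

5 identical blocks, each offset up and back from the previous — a staircase. Each step is 153 mm tall and there are 5 of them, so the total rise is 5 × 153 = 765 mm.


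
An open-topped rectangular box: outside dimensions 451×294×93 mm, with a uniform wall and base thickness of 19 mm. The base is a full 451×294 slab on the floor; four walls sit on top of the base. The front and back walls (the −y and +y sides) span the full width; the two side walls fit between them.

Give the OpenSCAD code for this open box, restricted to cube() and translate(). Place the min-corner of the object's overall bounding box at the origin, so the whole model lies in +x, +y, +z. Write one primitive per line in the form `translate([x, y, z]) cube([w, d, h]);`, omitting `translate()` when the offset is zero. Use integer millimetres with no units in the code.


cube([451, 294, 19]);
translate([0, 0, 19]) cube([451, 19, 74]);
translate([0, 275, 19]) cube([451, 19, 74]);
translate([0, 19, 19]) cube([19, 256, 74]);
translate([432, 19, 19]) cube([19, 256, 74]);


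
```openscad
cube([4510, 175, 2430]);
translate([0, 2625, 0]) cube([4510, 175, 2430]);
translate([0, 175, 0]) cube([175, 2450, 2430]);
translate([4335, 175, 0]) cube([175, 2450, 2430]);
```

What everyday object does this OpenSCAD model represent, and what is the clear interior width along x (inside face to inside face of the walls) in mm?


A house (or room) frame. The interior width is 4160 mm.

Four 2430 mm walls enclosing a rectangle with no floor or roof — a room or house frame. Outside width is 4510 mm and wall thickness is 175 mm, so the interior width is 4510 − 2 × 175 = 4160 mm.


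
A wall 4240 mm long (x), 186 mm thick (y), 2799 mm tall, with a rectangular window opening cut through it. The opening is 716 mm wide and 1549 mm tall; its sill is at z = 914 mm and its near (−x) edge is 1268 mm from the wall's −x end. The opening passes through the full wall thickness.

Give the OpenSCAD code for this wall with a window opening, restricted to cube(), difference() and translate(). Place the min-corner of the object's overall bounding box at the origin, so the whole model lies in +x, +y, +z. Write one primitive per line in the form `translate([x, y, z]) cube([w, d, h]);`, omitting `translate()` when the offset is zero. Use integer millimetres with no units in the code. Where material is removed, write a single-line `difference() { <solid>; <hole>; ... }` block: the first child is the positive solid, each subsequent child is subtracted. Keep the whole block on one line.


difference() { cube([4240, 186, 2799]); translate([1268, 0, 914]) cube([716, 186, 1549]); }


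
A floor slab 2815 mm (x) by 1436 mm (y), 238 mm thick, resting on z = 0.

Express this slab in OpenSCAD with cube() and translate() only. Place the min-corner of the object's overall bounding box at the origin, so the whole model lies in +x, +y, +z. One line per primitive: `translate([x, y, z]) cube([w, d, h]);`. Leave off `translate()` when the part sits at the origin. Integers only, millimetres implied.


cube([2815, 1436, 238]);


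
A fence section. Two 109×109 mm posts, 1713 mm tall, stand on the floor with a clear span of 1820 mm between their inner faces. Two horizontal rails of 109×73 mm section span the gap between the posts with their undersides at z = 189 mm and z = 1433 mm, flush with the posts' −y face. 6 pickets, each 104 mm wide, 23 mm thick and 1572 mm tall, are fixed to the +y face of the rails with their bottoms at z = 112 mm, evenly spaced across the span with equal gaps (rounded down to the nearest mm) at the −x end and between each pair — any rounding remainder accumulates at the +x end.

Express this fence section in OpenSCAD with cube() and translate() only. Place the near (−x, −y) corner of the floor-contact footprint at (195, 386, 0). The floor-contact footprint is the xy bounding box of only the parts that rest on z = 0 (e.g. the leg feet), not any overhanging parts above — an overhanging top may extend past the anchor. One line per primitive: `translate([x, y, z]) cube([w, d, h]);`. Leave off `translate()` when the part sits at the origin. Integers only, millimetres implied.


translate([195, 386, 0]) cube([109, 109, 1713]);
translate([2124, 386, 0]) cube([109, 109, 1713]);
translate([304, 386, 189]) cube([1820, 109, 73]);
translate([304, 386, 1433]) cube([1820, 109, 73]);
translate([474, 495, 112]) cube([104, 23, 1572]);
translate([748, 495, 112]) cube([104, 23, 1572]);
translate([1022, 495, 112]) cube([104, 23, 1572]);
translate([1296, 495, 112]) cube([104, 23, 1572]);
translate([1570, 495, 112]) cube([104, 23, 1572]);
translate([1844, 495, 112]) cube([104, 23, 1572]);


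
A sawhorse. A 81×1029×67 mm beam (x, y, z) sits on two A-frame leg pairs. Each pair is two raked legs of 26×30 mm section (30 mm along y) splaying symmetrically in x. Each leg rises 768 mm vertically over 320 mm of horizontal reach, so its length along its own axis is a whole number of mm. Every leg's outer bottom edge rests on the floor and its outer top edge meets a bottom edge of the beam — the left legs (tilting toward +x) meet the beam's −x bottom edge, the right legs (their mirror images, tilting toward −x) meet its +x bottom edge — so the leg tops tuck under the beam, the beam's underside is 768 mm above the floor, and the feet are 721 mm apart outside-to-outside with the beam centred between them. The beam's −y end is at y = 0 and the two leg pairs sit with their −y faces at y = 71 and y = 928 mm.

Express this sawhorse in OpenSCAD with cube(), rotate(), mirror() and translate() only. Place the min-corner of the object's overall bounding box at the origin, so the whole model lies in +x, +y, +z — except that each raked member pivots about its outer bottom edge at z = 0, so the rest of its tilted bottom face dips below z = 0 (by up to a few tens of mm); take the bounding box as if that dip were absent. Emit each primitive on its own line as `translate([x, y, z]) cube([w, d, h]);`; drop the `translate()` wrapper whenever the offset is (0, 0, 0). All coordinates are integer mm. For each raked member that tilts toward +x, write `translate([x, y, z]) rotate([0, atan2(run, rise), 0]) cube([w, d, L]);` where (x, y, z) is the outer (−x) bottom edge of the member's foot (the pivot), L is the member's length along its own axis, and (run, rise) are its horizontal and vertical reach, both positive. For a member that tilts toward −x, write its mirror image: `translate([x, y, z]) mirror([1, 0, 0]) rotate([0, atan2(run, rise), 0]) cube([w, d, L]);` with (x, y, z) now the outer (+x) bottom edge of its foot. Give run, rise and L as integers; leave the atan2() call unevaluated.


translate([320, 0, 768]) cube([81, 1029, 67]);
translate([0, 71, 0]) rotate([0, atan2(320, 768), 0]) cube([26, 30, 832]);
translate([721, 71, 0]) mirror([1, 0, 0]) rotate([0, atan2(320, 768), 0]) cube([26, 30, 832]);
translate([0, 928, 0]) rotate([0, atan2(320, 768), 0]) cube([26, 30, 832]);
translate([721, 928, 0]) mirror([1, 0, 0]) rotate([0, atan2(320, 768), 0]) cube([26, 30, 832]);


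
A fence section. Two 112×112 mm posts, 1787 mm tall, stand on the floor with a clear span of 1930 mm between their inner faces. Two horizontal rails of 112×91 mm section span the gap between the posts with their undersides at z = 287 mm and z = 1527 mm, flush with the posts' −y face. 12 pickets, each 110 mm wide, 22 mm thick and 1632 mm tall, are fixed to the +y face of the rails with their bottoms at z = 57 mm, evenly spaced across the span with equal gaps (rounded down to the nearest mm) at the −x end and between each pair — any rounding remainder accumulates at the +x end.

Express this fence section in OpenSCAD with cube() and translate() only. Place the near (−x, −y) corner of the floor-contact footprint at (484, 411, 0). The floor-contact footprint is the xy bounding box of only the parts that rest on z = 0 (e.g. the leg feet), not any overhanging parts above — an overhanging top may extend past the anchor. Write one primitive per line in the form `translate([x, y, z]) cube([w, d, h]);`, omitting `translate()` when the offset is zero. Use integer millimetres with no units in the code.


translate([484, 411, 0]) cube([112, 112, 1787]);
translate([2526, 411, 0]) cube([112, 112, 1787]);
translate([596, 411, 287]) cube([1930, 112, 91]);
translate([596, 411, 1527]) cube([1930, 112, 91]);
translate([642, 523, 57]) cube([110, 22, 1632]);
translate([798, 523, 57]) cube([110, 22, 1632]);
translate([954, 523, 57]) cube([110, 22, 1632]);
translate([1110, 523, 57]) cube([110, 22, 1632]);
translate([1266, 523, 57]) cube([110, 22, 1632]);
translate([1422, 523, 57]) cube([110, 22, 1632]);
translate([1578, 523, 57]) cube([110, 22, 1632]);
translate([1734, 523, 57]) cube([110, 22, 1632]);
translate([1890, 523, 57]) cube([110, 22, 1632]);
translate([2046, 523, 57]) cube([110, 22, 1632]);
translate([2202, 523, 57]) cube([110, 22, 1632]);
translate([2358, 523, 57]) cube([110, 22, 1632]);


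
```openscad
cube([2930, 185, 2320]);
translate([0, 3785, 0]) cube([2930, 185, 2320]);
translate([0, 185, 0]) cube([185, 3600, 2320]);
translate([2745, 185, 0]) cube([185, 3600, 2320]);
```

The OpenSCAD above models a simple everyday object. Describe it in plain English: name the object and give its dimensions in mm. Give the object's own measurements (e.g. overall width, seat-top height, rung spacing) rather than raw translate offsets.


The wall frame of a small rectangular building: four walls, each 2320 mm tall and 185 mm thick, enclosing a footprint 2930 mm (x) by 3970 mm (y) outside-to-outside, with no floor or roof. The front and back walls (the −y and +y sides) span the full width; the two side walls fit between them.


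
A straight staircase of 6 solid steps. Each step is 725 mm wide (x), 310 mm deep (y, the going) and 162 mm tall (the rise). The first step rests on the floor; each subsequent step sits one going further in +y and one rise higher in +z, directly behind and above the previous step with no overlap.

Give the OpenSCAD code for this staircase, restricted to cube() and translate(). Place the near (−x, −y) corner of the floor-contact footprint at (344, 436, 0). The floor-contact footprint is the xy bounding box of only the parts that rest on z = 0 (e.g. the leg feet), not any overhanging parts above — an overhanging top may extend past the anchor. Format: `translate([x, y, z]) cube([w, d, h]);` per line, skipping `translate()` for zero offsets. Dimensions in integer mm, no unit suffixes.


translate([344, 436, 0]) cube([725, 310, 162]);
translate([344, 746, 162]) cube([725, 310, 162]);
translate([344, 1056, 324]) cube([725, 310, 162]);
translate([344, 1366, 486]) cube([725, 310, 162]);
translate([344, 1676, 648]) cube([725, 310, 162]);
translate([344, 1986, 810]) cube([725, 310, 162]);


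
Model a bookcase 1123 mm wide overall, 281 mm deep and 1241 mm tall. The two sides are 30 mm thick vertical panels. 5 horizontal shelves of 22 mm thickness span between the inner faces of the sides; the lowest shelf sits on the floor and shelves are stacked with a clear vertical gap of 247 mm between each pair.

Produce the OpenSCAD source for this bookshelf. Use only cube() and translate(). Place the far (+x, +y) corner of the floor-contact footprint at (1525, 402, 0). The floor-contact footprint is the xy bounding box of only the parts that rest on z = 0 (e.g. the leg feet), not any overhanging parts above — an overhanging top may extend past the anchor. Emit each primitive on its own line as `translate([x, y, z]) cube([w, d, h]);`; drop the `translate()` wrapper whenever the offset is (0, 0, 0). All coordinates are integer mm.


translate([402, 121, 0]) cube([30, 281, 1241]);
translate([1495, 121, 0]) cube([30, 281, 1241]);
translate([432, 121, 0]) cube([1063, 281, 22]);
translate([432, 121, 269]) cube([1063, 281, 22]);
translate([432, 121, 538]) cube([1063, 281, 22]);
translate([432, 121, 807]) cube([1063, 281, 22]);
translate([432, 121, 1076]) cube([1063, 281, 22]);


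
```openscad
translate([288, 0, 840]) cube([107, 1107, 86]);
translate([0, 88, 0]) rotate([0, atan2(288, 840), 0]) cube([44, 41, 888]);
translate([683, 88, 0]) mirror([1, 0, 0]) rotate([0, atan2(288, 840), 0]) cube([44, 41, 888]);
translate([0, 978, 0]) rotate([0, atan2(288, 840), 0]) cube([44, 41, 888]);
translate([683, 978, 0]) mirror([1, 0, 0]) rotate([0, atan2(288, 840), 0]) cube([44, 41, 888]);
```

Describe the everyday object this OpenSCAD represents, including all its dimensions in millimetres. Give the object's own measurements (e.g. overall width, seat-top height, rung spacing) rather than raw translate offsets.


A sawhorse. A 107×1107×86 mm beam (x, y, z) sits on two A-frame leg pairs. Each pair is two raked legs of 44×41 mm section (41 mm along y) splaying symmetrically in x. Each leg rises 840 mm vertically over 288 mm of horizontal reach and is 888 mm long along its own axis. Every leg's outer bottom edge rests on the floor and its outer top edge meets a bottom edge of the beam — the left legs (tilting toward +x) meet the beam's −x bottom edge, the right legs (their mirror images, tilting toward −x) meet its +x bottom edge — so the leg tops tuck under the beam, the beam's underside is 840 mm above the floor, and the feet are 683 mm apart outside-to-outside with the beam centred between them. The two leg pairs are set in 88 mm from either end of the beam.


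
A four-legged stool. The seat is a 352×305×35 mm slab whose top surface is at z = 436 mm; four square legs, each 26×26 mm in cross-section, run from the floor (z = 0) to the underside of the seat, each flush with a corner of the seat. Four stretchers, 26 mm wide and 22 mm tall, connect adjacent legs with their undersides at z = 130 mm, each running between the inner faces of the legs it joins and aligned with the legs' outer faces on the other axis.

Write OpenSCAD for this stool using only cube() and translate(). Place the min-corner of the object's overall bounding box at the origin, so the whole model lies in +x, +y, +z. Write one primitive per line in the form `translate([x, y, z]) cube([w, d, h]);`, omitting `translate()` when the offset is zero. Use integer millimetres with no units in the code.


translate([0, 0, 401]) cube([352, 305, 35]);
cube([26, 26, 401]);
translate([326, 0, 0]) cube([26, 26, 401]);
translate([0, 279, 0]) cube([26, 26, 401]);
translate([326, 279, 0]) cube([26, 26, 401]);
translate([26, 0, 130]) cube([300, 26, 22]);
translate([26, 279, 130]) cube([300, 26, 22]);
translate([0, 26, 130]) cube([26, 253, 22]);
translate([326, 26, 130]) cube([26, 253, 22]);


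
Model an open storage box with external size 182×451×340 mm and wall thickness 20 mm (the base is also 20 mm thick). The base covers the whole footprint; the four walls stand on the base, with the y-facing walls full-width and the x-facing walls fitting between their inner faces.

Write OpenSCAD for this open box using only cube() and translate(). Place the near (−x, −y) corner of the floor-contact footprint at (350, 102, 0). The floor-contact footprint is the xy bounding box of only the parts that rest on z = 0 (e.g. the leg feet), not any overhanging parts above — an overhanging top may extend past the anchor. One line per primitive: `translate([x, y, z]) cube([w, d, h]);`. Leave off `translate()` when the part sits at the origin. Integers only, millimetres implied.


translate([350, 102, 0]) cube([182, 451, 20]);
translate([350, 102, 20]) cube([182, 20, 320]);
translate([350, 533, 20]) cube([182, 20, 320]);
translate([350, 122, 20]) cube([20, 411, 320]);
translate([512, 122, 20]) cube([20, 411, 320]);


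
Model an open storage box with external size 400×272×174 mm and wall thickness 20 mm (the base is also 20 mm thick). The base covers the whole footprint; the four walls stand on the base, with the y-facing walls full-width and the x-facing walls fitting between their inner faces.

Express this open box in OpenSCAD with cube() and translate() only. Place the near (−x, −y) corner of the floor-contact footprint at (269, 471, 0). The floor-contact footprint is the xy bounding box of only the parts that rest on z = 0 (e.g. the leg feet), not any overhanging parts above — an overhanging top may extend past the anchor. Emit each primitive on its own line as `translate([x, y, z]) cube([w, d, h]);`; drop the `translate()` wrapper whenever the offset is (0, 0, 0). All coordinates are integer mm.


translate([269, 471, 0]) cube([400, 272, 20]);
translate([269, 471, 20]) cube([400, 20, 154]);
translate([269, 723, 20]) cube([400, 20, 154]);
translate([269, 491, 20]) cube([20, 232, 154]);
translate([649, 491, 20]) cube([20, 232, 154]);


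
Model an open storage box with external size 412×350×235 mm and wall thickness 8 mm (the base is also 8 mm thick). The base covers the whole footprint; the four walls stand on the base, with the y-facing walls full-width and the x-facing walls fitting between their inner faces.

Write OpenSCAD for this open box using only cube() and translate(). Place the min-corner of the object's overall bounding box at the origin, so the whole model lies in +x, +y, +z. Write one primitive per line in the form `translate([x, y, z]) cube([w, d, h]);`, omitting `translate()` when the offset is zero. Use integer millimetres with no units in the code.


cube([412, 350, 8]);
translate([0, 0, 8]) cube([412, 8, 227]);
translate([0, 342, 8]) cube([412, 8, 227]);
translate([0, 8, 8]) cube([8, 334, 227]);
translate([404, 8, 8]) cube([8, 334, 227]);


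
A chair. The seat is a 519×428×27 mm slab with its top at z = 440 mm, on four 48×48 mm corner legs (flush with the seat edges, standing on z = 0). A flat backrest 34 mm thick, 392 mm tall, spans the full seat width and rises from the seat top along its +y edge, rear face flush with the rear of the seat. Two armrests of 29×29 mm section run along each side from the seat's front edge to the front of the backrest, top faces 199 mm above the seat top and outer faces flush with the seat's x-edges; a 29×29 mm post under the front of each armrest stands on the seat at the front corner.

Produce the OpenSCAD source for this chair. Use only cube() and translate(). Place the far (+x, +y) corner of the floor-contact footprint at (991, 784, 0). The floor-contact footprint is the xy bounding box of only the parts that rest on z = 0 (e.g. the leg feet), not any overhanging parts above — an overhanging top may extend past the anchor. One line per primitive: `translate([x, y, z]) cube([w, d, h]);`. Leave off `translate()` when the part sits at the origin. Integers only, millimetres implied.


translate([472, 356, 413]) cube([519, 428, 27]);
translate([472, 356, 0]) cube([48, 48, 413]);
translate([943, 356, 0]) cube([48, 48, 413]);
translate([472, 736, 0]) cube([48, 48, 413]);
translate([943, 736, 0]) cube([48, 48, 413]);
translate([472, 750, 440]) cube([519, 34, 392]);
translate([472, 356, 610]) cube([29, 394, 29]);
translate([962, 356, 610]) cube([29, 394, 29]);
translate([472, 356, 440]) cube([29, 29, 170]);
translate([962, 356, 440]) cube([29, 29, 170]);


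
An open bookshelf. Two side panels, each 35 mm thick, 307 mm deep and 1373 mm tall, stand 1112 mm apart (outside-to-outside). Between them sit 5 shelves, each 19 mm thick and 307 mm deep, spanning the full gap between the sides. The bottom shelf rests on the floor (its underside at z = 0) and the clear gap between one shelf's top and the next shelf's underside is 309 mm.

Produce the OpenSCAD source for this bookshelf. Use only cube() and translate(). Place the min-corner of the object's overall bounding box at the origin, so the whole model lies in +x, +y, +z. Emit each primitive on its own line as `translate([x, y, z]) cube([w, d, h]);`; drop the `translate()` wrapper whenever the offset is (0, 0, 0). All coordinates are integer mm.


cube([35, 307, 1373]);
translate([1077, 0, 0]) cube([35, 307, 1373]);
translate([35, 0, 0]) cube([1042, 307, 19]);
translate([35, 0, 328]) cube([1042, 307, 19]);
translate([35, 0, 656]) cube([1042, 307, 19]);
translate([35, 0, 984]) cube([1042, 307, 19]);
translate([35, 0, 1312]) cube([1042, 307, 19]);


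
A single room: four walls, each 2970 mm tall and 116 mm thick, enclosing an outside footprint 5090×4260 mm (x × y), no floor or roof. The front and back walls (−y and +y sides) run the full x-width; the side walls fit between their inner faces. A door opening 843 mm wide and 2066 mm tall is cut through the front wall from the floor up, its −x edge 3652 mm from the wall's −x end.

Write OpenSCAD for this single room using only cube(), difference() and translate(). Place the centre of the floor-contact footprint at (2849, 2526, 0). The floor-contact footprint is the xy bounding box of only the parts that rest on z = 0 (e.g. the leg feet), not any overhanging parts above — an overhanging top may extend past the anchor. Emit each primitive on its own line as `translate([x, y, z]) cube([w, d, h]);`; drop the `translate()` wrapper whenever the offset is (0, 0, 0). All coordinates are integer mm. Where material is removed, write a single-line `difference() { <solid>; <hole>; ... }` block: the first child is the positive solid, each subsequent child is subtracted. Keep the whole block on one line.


difference() { translate([304, 396, 0]) cube([5090, 116, 2970]); translate([3956, 396, 0]) cube([843, 116, 2066]); }
translate([304, 4540, 0]) cube([5090, 116, 2970]);
translate([304, 512, 0]) cube([116, 4028, 2970]);
translate([5278, 512, 0]) cube([116, 4028, 2970]);


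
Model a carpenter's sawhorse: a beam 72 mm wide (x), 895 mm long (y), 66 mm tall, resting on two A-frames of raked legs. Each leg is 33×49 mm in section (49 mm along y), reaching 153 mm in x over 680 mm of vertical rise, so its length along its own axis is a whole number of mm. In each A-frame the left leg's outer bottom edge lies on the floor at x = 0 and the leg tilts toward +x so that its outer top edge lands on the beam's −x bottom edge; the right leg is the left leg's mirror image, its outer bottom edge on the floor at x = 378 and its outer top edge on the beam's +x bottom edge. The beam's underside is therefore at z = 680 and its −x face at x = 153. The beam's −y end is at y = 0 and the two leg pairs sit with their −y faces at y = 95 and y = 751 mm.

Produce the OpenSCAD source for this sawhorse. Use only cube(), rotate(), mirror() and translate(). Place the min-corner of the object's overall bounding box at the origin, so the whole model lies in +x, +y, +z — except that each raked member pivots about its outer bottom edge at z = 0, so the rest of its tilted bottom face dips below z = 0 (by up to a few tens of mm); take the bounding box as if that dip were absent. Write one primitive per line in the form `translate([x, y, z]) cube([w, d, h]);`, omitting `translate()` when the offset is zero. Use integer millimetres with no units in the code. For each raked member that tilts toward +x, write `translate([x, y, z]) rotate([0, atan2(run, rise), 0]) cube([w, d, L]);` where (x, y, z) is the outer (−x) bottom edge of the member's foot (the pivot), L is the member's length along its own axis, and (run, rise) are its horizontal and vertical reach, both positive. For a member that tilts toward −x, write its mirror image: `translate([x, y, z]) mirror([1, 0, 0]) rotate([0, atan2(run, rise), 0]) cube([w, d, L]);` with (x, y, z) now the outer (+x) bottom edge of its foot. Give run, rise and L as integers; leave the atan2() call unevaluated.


translate([153, 0, 680]) cube([72, 895, 66]);
translate([0, 95, 0]) rotate([0, atan2(153, 680), 0]) cube([33, 49, 697]);
translate([378, 95, 0]) mirror([1, 0, 0]) rotate([0, atan2(153, 680), 0]) cube([33, 49, 697]);
translate([0, 751, 0]) rotate([0, atan2(153, 680), 0]) cube([33, 49, 697]);
translate([378, 751, 0]) mirror([1, 0, 0]) rotate([0, atan2(153, 680), 0]) cube([33, 49, 697]);


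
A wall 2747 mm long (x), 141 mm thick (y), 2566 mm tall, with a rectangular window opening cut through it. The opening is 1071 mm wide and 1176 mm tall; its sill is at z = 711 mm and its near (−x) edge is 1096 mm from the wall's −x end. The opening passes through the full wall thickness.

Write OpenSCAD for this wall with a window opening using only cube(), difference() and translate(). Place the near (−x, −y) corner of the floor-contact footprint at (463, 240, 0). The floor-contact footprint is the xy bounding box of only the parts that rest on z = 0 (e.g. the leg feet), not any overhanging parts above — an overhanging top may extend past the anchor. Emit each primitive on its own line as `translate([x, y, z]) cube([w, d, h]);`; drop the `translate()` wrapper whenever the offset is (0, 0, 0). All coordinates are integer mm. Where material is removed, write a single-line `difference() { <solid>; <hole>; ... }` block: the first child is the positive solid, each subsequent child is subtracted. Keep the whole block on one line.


difference() { translate([463, 240, 0]) cube([2747, 141, 2566]); translate([1559, 240, 711]) cube([1071, 141, 1176]); }


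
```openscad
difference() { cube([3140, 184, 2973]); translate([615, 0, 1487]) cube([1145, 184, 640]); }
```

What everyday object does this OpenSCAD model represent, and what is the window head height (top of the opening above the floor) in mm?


A wall with a window opening. The window head height is 2127 mm.

A wall with a rectangular opening subtracted — a window. Sill at z = 1487, opening 640 mm tall, so the head is at 1487 + 640 = 2127 mm.


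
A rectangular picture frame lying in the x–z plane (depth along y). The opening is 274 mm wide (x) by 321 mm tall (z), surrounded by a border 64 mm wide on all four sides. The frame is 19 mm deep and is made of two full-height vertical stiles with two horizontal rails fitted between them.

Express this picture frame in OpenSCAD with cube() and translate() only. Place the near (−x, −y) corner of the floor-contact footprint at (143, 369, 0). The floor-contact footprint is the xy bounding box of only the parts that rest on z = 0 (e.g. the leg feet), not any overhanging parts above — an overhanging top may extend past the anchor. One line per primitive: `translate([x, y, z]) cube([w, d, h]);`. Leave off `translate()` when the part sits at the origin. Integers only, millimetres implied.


translate([143, 369, 0]) cube([64, 19, 449]);
translate([481, 369, 0]) cube([64, 19, 449]);
translate([207, 369, 0]) cube([274, 19, 64]);
translate([207, 369, 385]) cube([274, 19, 64]);


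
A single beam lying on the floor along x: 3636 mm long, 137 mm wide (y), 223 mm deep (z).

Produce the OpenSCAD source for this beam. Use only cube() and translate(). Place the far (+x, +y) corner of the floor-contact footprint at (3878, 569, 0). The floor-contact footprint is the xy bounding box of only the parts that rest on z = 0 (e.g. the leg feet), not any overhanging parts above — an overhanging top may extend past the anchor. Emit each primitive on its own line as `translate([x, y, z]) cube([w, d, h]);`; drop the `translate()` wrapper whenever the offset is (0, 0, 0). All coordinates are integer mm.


translate([242, 432, 0]) cube([3636, 137, 223]);


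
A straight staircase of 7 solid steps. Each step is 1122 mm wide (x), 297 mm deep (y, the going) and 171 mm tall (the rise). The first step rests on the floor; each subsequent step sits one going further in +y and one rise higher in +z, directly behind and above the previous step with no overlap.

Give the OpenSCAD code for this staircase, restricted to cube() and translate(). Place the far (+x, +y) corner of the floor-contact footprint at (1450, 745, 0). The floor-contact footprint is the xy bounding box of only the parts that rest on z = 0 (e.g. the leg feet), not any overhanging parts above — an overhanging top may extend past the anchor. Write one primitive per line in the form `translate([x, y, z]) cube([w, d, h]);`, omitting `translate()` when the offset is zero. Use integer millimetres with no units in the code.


translate([328, 448, 0]) cube([1122, 297, 171]);
translate([328, 745, 171]) cube([1122, 297, 171]);
translate([328, 1042, 342]) cube([1122, 297, 171]);
translate([328, 1339, 513]) cube([1122, 297, 171]);
translate([328, 1636, 684]) cube([1122, 297, 171]);
translate([328, 1933, 855]) cube([1122, 297, 171]);
translate([328, 2230, 1026]) cube([1122, 297, 171]);


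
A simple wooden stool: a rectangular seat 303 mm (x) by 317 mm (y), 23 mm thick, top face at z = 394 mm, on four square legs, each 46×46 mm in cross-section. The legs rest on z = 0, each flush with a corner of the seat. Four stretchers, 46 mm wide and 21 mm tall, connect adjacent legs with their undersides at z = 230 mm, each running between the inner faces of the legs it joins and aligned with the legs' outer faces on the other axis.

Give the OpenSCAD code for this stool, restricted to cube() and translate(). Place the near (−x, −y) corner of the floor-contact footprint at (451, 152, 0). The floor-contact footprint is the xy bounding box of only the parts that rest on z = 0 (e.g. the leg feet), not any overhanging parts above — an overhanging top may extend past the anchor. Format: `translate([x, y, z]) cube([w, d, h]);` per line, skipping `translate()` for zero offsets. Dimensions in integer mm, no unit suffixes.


translate([451, 152, 371]) cube([303, 317, 23]);
translate([451, 152, 0]) cube([46, 46, 371]);
translate([708, 152, 0]) cube([46, 46, 371]);
translate([451, 423, 0]) cube([46, 46, 371]);
translate([708, 423, 0]) cube([46, 46, 371]);
translate([497, 152, 230]) cube([211, 46, 21]);
translate([497, 423, 230]) cube([211, 46, 21]);
translate([451, 198, 230]) cube([46, 225, 21]);
translate([708, 198, 230]) cube([46, 225, 21]);


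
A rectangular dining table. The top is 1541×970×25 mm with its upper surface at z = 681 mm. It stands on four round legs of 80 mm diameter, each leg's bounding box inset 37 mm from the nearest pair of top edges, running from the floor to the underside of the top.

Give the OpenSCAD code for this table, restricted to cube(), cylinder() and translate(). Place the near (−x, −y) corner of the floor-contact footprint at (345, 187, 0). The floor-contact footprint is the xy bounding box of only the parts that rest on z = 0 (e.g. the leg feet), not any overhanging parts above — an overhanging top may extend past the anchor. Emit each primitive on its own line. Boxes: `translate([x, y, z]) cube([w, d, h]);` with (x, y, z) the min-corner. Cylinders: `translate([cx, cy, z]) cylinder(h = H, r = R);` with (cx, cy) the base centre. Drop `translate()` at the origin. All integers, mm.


translate([308, 150, 656]) cube([1541, 970, 25]);
translate([385, 227, 0]) cylinder(h = 656, r = 40);
translate([1772, 227, 0]) cylinder(h = 656, r = 40);
translate([385, 1043, 0]) cylinder(h = 656, r = 40);
translate([1772, 1043, 0]) cylinder(h = 656, r = 40);


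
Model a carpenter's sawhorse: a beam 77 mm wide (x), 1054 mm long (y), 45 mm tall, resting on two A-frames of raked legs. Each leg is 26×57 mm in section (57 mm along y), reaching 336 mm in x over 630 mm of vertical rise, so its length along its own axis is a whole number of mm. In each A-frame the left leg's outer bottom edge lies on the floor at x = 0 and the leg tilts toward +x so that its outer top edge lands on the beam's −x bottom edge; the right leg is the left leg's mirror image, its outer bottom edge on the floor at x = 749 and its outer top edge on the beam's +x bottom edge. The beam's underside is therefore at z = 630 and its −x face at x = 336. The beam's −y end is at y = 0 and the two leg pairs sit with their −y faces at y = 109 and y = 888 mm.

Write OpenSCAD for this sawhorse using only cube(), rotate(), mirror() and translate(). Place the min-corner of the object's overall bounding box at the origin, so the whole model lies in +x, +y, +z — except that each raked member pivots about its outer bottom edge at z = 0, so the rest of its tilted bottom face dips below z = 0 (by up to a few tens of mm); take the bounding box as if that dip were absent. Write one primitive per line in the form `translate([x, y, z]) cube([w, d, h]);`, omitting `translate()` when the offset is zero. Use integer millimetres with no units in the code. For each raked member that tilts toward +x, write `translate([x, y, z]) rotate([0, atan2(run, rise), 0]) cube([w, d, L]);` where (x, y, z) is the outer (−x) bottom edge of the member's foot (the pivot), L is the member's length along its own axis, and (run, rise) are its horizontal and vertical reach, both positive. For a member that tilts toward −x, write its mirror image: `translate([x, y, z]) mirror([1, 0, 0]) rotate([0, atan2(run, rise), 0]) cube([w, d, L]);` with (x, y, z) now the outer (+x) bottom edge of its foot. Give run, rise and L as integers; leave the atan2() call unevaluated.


// leg length = √(336² + 630²) = 714
// right-leg outer foot x = 2·336 + 77 = 749
// beam min-corner = (336, 0, 630)
translate([336, 0, 630]) cube([77, 1054, 45]);
translate([0, 109, 0]) rotate([0, atan2(336, 630), 0]) cube([26, 57, 714]);
translate([749, 109, 0]) mirror([1, 0, 0]) rotate([0, atan2(336, 630), 0]) cube([26, 57, 714]);
translate([0, 888, 0]) rotate([0, atan2(336, 630), 0]) cube([26, 57, 714]);
translate([749, 888, 0]) mirror([1, 0, 0]) rotate([0, atan2(336, 630), 0]) cube([26, 57, 714]);
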